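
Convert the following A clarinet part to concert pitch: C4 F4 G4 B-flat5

A3 D4 E4 G5

Written C4 on the A clarinet sounds as A3, a minor third lower; apply that shift to every note.
C4 gives A3
F4 gives D4
G4 gives E4
Bb5 gives G5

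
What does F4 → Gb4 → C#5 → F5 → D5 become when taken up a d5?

F4 up a diminished fifth is Cb5.
Gb4: a fifth up reaches D, and 6 semitones makes it Dbb5.
A diminished fifth up from C#5 gives G5.
F5 up a diminished fifth is Cb6.
D5: a fifth up reaches A, and 6 semitones makes it Ab5.

Cb5 Dbb5 G5 Cb6 Ab5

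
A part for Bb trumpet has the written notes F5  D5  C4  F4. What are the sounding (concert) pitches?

Eb5 C5 Bb3 Eb4

The Bb trumpet sounds a major second below written, so transpose each written note down a major second.
F5 -> Eb5
D5 -> C5
C4 -> Bb3
F4 -> Eb4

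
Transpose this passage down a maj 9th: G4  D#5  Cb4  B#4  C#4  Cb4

G4 to F3
D#5 to C#4
Cb4 to Bbb2
B#4 to A#3
C#4 to B2
Cb4 to Bbb2

F3 C#4 Bbb2 A#3 B2 Bbb2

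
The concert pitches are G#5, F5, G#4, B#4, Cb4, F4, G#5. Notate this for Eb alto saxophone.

E#6 D6 E#5 G##5 Ab4 D5 E#6

The Eb alto saxophone sounds a major sixth below written, so the written part must be a major sixth above concert — transpose each note up.
G#5 -> E#6
F5 -> D6
G#4 -> E#5
B#4 -> G##5
Cb4 -> Ab4
F4 -> D5
G#5 -> E#6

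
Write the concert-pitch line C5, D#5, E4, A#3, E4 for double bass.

The double bass sounds a perfect octave below written, so the written part must be a perfect octave above concert — transpose each note up.
C5 -> C6
D#5 -> D#6
E4 -> E5
A#3 -> A#4
E4 -> E5

C6 D#6 E5 A#4 E5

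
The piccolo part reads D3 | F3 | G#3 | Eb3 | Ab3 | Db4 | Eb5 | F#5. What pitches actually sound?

D4 F4 G#4 Eb4 Ab4 Db5 Eb6 F#6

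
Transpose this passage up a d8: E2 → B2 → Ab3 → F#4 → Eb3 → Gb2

Eb3 Bb3 Abb4 F5 Ebb4 Gbb3

E2: an octave up reaches E, and 11 semitones makes it Eb3.
B2 up a diminished octave is Bb3.
Ab3: an octave up reaches A, and 11 semitones makes it Abb4.
A diminished octave up from F#4 gives F5.
Eb3: an octave up reaches E, and 11 semitones makes it Ebb4.
A diminished octave up from Gb2 gives Gbb3.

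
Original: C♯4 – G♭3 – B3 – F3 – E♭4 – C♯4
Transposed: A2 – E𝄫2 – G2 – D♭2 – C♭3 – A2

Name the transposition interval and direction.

Take the first pair: C#4 → A2. C to A spans 10 letter names, so the interval is some kind of tenth.
A2 to C#4 is 16 semitones, which makes it a major tenth; the second version is lower, so the direction is down.
Checking another pair — C#4 → A2 — gives the same interval.

down a major tenth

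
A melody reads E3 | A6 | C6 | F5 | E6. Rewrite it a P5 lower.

A2 D6 F5 Bb4 A5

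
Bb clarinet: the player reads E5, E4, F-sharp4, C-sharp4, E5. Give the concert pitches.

D5 D4 E4 B3 D5

Written C4 on the Bb clarinet sounds as Bb3, a major second lower; apply that shift to every note.
E5 gives D5
E4 gives D4
F#4 gives E4
C#4 gives B3
E5 gives D5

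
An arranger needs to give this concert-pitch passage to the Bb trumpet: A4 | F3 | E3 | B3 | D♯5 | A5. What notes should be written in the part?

B4 G3 F#3 C#4 E#5 B5

Written C4 sounds as Bb3 on the Bb trumpet, so concert pitches are written a major second up.
A4 gives B4
F3 gives G3
E3 gives F#3
B3 gives C#4
D#5 gives E#5
A5 gives B5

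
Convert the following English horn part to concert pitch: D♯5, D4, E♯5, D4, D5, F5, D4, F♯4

G#4 G3 A#4 G3 G4 Bb4 G3 B3

The English horn sounds a perfect fifth below written, so transpose each written note down a perfect fifth.
D#5 → G#4
D4 → G3
E#5 → A#4
D4 → G3
D5 → G4
F5 → Bb4
D4 → G3
F#4 → B3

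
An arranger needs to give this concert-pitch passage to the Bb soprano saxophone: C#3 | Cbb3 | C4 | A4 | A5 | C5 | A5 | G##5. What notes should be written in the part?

Written C4 sounds as Bb3 on the Bb soprano saxophone, so concert pitches are written a major second up.
C#3 -> D#3
Cbb3 -> Dbb3
C4 -> D4
A4 -> B4
A5 -> B5
C5 -> D5
A5 -> B5
G##5 -> A##5

D#3 Dbb3 D4 B4 B5 D5 B5 A##5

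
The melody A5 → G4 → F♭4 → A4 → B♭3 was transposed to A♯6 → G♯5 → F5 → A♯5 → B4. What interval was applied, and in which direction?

Take the first pair: A5 → A#6. A to A spans 8 letter names, so the interval is some kind of octave.
A5 to A#6 is 13 semitones, which makes it an augmented octave; the second version is higher, so the direction is up.
Checking another pair — Bb3 → B4 — gives the same interval.

up an augmented octave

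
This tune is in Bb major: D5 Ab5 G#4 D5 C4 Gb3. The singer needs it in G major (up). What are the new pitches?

B5 F6 E#5 B5 A4 Eb4

Bb major to G major up is a major sixth, so every note moves up by that interval.
D5 becomes B5
Ab5 becomes F6
G#4 becomes E#5
D5 becomes B5
C4 becomes A4
Gb3 becomes Eb4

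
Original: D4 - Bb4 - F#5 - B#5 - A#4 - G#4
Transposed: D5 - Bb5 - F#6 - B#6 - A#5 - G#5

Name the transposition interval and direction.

Take the first pair: D4 → D5. D to D spans 8 letter names, so the interval is some kind of octave.
D4 to D5 is 12 semitones, which makes it a perfect octave; the second version is higher, so the direction is up.
Checking another pair — G#4 → G#5 — gives the same interval.

up a perfect octave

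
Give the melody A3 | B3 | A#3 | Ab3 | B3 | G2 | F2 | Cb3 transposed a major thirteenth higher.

F#5 G#5 F##5 F5 G#5 E4 D4 Ab4

A3 → F#5
B3 → G#5
A#3 → F##5
Ab3 → F5
B3 → G#5
G2 → E4
F2 → D4
Cb3 → Ab4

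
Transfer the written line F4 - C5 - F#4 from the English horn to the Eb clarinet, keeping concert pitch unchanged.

G3 D4 G#3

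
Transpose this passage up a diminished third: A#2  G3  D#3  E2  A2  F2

A#2 -> C3
G3 -> Bbb3
D#3 -> F3
E2 -> Gb2
A2 -> Cb3
F2 -> Abb2

C3 Bbb3 F3 Gb2 Cb3 Abb2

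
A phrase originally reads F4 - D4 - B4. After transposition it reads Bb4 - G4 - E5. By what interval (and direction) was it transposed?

Take the first pair: F4 → Bb4. F to B spans 4 letter names, so the interval is some kind of fourth.
F4 to Bb4 is 5 semitones, which makes it a perfect fourth; the second version is higher, so the direction is up.
Checking another pair — B4 → E5 — gives the same interval.

up a perfect fourth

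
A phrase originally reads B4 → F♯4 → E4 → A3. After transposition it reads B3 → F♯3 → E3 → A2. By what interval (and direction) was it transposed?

down a perfect octave

From B4 to B3 is 8 letter names — an octave of some quality.
B3 to B4 is 12 semitones, which makes it a perfect octave; the second version is lower, so the direction is down.
Checking another pair — A3 → A2 — gives the same interval.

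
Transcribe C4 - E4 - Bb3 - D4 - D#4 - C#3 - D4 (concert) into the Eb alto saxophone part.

A4 C#5 G4 B4 B#4 A#3 B4

The Eb alto saxophone sounds a major sixth below written, so the written part must be a major sixth above concert — transpose each note up.
C4 -> A4
E4 -> C#5
Bb3 -> G4
D4 -> B4
D#4 -> B#4
C#3 -> A#3
D4 -> B4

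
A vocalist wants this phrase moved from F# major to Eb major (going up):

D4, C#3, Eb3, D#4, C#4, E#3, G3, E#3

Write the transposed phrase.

F# major to Eb major up is a diminished seventh, so every note moves up by that interval.
D4 gives Cb5
C#3 gives Bb3
Eb3 gives Dbb4
D#4 gives C5
C#4 gives Bb4
E#3 gives D4
G3 gives Fb4
E#3 gives D4

Cb5 Bb3 Dbb4 C5 Bb4 D4 Fb4 D4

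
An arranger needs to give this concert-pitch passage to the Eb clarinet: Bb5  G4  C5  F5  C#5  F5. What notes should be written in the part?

G5 E4 A4 D5 A#4 D5

The Eb clarinet sounds a minor third above written, so the written part must be a minor third below concert — transpose each note down.
Bb5 to G5
G4 to E4
C5 to A4
F5 to D5
C#5 to A#4
F5 to D5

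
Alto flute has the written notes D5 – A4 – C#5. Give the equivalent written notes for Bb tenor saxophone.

B5 F#5 A#5

First find concert pitch: the alto flute sounds a perfect fourth below written, so D5 A4 C#5 sounds A4 E4 G#4.
Then write for Bb tenor saxophone: it sounds a major ninth below written, so the part must be a major ninth above concert.
A4 → B5
E4 → F#5
G#4 → A#5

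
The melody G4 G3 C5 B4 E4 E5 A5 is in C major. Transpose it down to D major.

A3 A2 D4 C#4 F#3 F#4 B4

From C down to D is a minor seventh; apply that to each pitch.
G4 -> A3
G3 -> A2
C5 -> D4
B4 -> C#4
E4 -> F#3
E5 -> F#4
A5 -> B4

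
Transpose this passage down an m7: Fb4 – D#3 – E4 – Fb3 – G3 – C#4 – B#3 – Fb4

Fb4 → Gb3
D#3 → E#2
E4 → F#3
Fb3 → Gb2
G3 → A2
C#4 → D#3
B#3 → C##3
Fb4 → Gb3

Gb3 E#2 F#3 Gb2 A2 D#3 C##3 Gb3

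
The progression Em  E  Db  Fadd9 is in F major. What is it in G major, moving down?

F#m F# Eb Gadd9

F major down to G major is a minor seventh; each chord root moves by that interval while the quality stays the same.
Em: root E down a minor seventh → F#, giving F#m.
E: root E down a minor seventh → F#, giving F#.
Db: root Db down a minor seventh → Eb, giving Eb.
Fadd9: root F down a minor seventh → G, giving Gadd9.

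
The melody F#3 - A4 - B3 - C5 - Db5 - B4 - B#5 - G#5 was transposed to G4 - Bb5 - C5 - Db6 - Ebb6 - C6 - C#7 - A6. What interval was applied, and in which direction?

up a minor ninth

From F#3 to G4 is 9 letter names — a ninth of some quality.
F#3 to G4 is 13 semitones, which makes it a minor ninth; the second version is higher, so the direction is up.
Checking another pair — G#5 → A6 — gives the same interval.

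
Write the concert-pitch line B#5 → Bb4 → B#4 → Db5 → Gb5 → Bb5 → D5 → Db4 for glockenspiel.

B#3 Bb2 B#2 Db3 Gb3 Bb3 D3 Db2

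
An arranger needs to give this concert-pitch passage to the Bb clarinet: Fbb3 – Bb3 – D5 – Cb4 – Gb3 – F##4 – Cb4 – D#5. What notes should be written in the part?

Written C4 sounds as Bb3 on the Bb clarinet, so concert pitches are written a major second up.
Fbb3 → Gbb3
Bb3 → C4
D5 → E5
Cb4 → Db4
Gb3 → Ab3
F##4 → G##4
Cb4 → Db4
D#5 → E#5

Gbb3 C4 E5 Db4 Ab3 G##4 Db4 E#5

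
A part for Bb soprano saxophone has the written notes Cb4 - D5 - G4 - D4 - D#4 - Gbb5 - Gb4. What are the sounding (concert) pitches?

Bbb3 C5 F4 C4 C#4 Fbb5 Fb4

The Bb soprano saxophone sounds a major second below written, so transpose each written note down a major second.
Cb4 -> Bbb3
D5 -> C5
G4 -> F4
D4 -> C4
D#4 -> C#4
Gbb5 -> Fbb5
Gb4 -> Fb4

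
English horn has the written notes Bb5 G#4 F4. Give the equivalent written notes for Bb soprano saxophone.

First find concert pitch: the English horn sounds a perfect fifth below written, so Bb5 G#4 F4 sounds Eb5 C#4 Bb3.
Then write for Bb soprano saxophone: it sounds a major second below written, so the part must be a major second above concert.
Eb5 → F5
C#4 → D#4
Bb3 → C4

F5 D#4 C4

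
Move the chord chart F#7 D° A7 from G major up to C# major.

G major up to C# major is an augmented fourth; each chord root moves by that interval while the quality stays the same.
F#7: root F# up an augmented fourth → B#, giving B#7.
D°: root D up an augmented fourth → G#, giving G#°.
A7: root A up an augmented fourth → D#, giving D#7.

B#7 G#° D#7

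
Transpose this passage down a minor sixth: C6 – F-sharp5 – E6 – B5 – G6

E5 A#4 G#5 D#5 B5

C6 gives E5
F#5 gives A#4
E6 gives G#5
B5 gives D#5
G6 gives B5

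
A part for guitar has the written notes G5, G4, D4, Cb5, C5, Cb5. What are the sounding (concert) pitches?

G4 G3 D3 Cb4 C4 Cb4

Written C4 on the guitar sounds as C3, a perfect octave lower; apply that shift to every note.
G5 becomes G4
G4 becomes G3
D4 becomes D3
Cb5 becomes Cb4
C5 becomes C4
Cb5 becomes Cb4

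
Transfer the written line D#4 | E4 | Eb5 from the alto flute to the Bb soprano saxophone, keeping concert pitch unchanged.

B#3 C#4 C5

First find concert pitch: the alto flute sounds a perfect fourth below written, so D#4 E4 Eb5 sounds A#3 B3 Bb4.
Then write for Bb soprano saxophone: it sounds a major second below written, so the part must be a major second above concert.
A#3 → B#3
B3 → C#4
Bb4 → C5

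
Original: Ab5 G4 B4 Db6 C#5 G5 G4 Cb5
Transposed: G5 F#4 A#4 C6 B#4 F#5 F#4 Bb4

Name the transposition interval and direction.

Take the first pair: Ab5 → G5. A to G spans 2 letter names, so the interval is some kind of second.
G5 to Ab5 is 1 semitone, which makes it a minor second; the second version is lower, so the direction is down.
Checking another pair — Cb5 → Bb4 — gives the same interval.

down a minor second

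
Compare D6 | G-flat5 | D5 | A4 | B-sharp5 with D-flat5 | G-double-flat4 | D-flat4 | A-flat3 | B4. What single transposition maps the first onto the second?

From D6 to Db5 is 8 letter names — an octave of some quality.
Db5 to D6 is 13 semitones, which makes it an augmented octave; the second version is lower, so the direction is down.
Checking another pair — B#5 → B4 — gives the same interval.

down an augmented octave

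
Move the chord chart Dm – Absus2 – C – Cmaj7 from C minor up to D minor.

Em Bbsus2 D Dmaj7

C minor up to D minor is a major second; each chord root moves by that interval while the quality stays the same.
Dm: root D up a major second → E, giving Em.
Absus2: root Ab up a major second → Bb, giving Bbsus2.
C: root C up a major second → D, giving D.
Cmaj7: root C up a major second → D, giving Dmaj7.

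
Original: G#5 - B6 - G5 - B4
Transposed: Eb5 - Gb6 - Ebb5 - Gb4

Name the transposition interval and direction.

down an augmented third

From G#5 to Eb5 is 3 letter names — a third of some quality.
Eb5 to G#5 is 5 semitones, which makes it an augmented third; the second version is lower, so the direction is down.
Checking another pair — B4 → Gb4 — gives the same interval.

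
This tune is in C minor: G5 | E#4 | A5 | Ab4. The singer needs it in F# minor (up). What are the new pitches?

C#6 A##4 D#6 D5

C minor to F# minor up is an augmented fourth, so every note moves up by that interval.
G5 -> C#6
E#4 -> A##4
A5 -> D#6
Ab4 -> D5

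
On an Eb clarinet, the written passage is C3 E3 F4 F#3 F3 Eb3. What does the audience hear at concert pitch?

Eb3 G3 Ab4 A3 Ab3 Gb3

The Eb clarinet sounds a minor third above written, so transpose each written note up a minor third.
C3 gives Eb3
E3 gives G3
F4 gives Ab4
F#3 gives A3
F3 gives Ab3
Eb3 gives Gb3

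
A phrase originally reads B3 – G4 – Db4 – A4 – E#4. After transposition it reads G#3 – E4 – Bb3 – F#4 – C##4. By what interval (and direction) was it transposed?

Take the first pair: B3 → G#3. B to G spans 3 letter names, so the interval is some kind of third.
G#3 to B3 is 3 semitones, which makes it a minor third; the second version is lower, so the direction is down.
Checking another pair — E#4 → C##4 — gives the same interval.

down a minor third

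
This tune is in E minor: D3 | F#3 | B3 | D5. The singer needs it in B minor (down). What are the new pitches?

A2 C#3 F#3 A4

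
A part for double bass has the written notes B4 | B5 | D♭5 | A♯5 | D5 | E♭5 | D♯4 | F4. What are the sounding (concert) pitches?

B3 B4 Db4 A#4 D4 Eb4 D#3 F3

Written C4 on the double bass sounds as C3, a perfect octave lower; apply that shift to every note.
B4 to B3
B5 to B4
Db5 to Db4
A#5 to A#4
D5 to D4
Eb5 to Eb4
D#4 to D#3
F4 to F3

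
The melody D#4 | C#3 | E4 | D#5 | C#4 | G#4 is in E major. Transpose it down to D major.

From E down to D is a major second; apply that to each pitch.
D#4 -> C#4
C#3 -> B2
E4 -> D4
D#5 -> C#5
C#4 -> B3
G#4 -> F#4

C#4 B2 D4 C#5 B3 F#4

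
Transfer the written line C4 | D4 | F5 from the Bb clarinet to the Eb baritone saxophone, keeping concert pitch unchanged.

First find concert pitch: the Bb clarinet sounds a major second below written, so C4 D4 F5 sounds Bb3 C4 Eb5.
Then write for Eb baritone saxophone: it sounds a major thirteenth below written, so the part must be a major thirteenth above concert.
Bb3 → G5
C4 → A5
Eb5 → C7

G5 A5 C7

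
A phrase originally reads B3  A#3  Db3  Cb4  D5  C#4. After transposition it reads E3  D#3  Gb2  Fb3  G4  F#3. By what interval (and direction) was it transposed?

down a perfect fifth

From B3 to E3 is 5 letter names — a fifth of some quality.
E3 to B3 is 7 semitones, which makes it a perfect fifth; the second version is lower, so the direction is down.
Checking another pair — C#4 → F#3 — gives the same interval.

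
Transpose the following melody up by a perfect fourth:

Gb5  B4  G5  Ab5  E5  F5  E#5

Cb6 E5 C6 Db6 A5 Bb5 A#5

Gb5: a fourth up reaches C, and 5 semitones makes it Cb6.
A perfect fourth up from B4 gives E5.
A perfect fourth up from G5 gives C6.
Ab5: a fourth up reaches D, and 5 semitones makes it Db6.
E5 up a perfect fourth is A5.
F5: a fourth up reaches B, and 5 semitones makes it Bb5.
E#5 up a perfect fourth is A#5.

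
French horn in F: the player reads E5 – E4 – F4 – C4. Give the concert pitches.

A4 A3 Bb3 F3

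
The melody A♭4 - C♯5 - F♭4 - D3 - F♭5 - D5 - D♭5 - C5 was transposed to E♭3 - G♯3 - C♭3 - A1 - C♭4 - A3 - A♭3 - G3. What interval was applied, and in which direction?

down a perfect eleventh

Take the first pair: Ab4 → Eb3. A to E spans 11 letter names, so the interval is some kind of eleventh.
Eb3 to Ab4 is 17 semitones, which makes it a perfect eleventh; the second version is lower, so the direction is down.
Checking another pair — C5 → G3 — gives the same interval.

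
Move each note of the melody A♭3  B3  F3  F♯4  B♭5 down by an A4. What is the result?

Ab3 down an augmented fourth is Ebb3.
An augmented fourth down from B3 gives F3.
F3 down an augmented fourth is Cb3.
F#4 down an augmented fourth is C4.
An augmented fourth down from Bb5 gives Fb5.

Ebb3 F3 Cb3 C4 Fb5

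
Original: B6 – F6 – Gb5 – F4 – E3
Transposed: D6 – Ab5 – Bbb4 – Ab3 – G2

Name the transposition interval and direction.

Take the first pair: B6 → D6. B to D spans 6 letter names, so the interval is some kind of sixth.
D6 to B6 is 9 semitones, which makes it a major sixth; the second version is lower, so the direction is down.
Checking another pair — E3 → G2 — gives the same interval.

down a major sixth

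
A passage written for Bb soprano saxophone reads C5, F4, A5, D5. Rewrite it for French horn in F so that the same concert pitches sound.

F5 Bb4 D6 G5

First find concert pitch: the Bb soprano saxophone sounds a major second below written, so C5 F4 A5 D5 sounds Bb4 Eb4 G5 C5.
Then write for French horn in F: it sounds a perfect fifth below written, so the part must be a perfect fifth above concert.
Bb4 → F5
Eb4 → Bb4
G5 → D6
C5 → G5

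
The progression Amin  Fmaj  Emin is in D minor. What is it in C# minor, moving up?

G#min Emaj D#min

D minor up to C# minor is a major seventh; each chord root moves by that interval while the quality stays the same.
Amin: root A up a major seventh → G#, giving G#min.
Fmaj: root F up a major seventh → E, giving Emaj.
Emin: root E up a major seventh → D#, giving D#min.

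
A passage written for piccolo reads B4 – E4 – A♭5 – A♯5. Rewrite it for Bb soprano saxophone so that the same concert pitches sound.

C#6 F#5 Bb6 B#6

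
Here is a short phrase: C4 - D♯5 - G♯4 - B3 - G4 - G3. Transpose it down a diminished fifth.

F#3 G##4 C##4 E#3 C#4 C#3

C4 gives F#3
D#5 gives G##4
G#4 gives C##4
B3 gives E#3
G4 gives C#4
G3 gives C#3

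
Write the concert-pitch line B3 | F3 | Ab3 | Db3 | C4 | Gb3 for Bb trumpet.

C#4 G3 Bb3 Eb3 D4 Ab3

Written C4 sounds as Bb3 on the Bb trumpet, so concert pitches are written a major second up.
B3 becomes C#4
F3 becomes G3
Ab3 becomes Bb3
Db3 becomes Eb3
C4 becomes D4
Gb3 becomes Ab3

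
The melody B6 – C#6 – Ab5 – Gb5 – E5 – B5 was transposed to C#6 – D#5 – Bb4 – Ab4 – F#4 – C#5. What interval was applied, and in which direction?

down a minor seventh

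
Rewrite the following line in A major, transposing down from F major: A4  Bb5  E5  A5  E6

C#4 D5 G#4 C#5 G#5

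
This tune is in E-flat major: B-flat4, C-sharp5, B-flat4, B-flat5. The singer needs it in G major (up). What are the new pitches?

D5 E#5 D5 D6

E-flat major to G major up is a major third, so every note moves up by that interval.
Bb4 gives D5
C#5 gives E#5
Bb4 gives D5
Bb5 gives D6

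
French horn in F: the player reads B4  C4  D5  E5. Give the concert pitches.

The French horn in F sounds a perfect fifth below written, so transpose each written note down a perfect fifth.
B4 → E4
C4 → F3
D5 → G4
E5 → A4

E4 F3 G4 A4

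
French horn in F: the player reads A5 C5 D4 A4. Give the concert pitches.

D5 F4 G3 D4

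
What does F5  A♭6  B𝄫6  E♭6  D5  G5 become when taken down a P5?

Bb4 Db6 Ebb6 Ab5 G4 C5

F5: a fifth down reaches B, and 7 semitones makes it Bb4.
A perfect fifth down from Ab6 gives Db6.
Bbb6 down a perfect fifth is Ebb6.
Eb6: a fifth down reaches A, and 7 semitones makes it Ab5.
D5 down a perfect fifth is G4.
A perfect fifth down from G5 gives C5.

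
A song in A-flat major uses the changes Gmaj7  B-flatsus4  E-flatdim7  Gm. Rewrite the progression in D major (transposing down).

C#maj7 Esus4 Adim7 C#m

A-flat major down to D major is a diminished fifth; each chord root moves by that interval while the quality stays the same.
Gmaj7: root G down a diminished fifth → C#, giving C#maj7.
B-flatsus4: root B-flat down a diminished fifth → E, giving Esus4.
E-flatdim7: root E-flat down a diminished fifth → A, giving Adim7.
Gm: root G down a diminished fifth → C#, giving C#m.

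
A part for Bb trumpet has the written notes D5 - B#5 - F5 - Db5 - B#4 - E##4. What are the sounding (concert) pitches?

C5 A#5 Eb5 Cb5 A#4 D##4

Written C4 on the Bb trumpet sounds as Bb3, a major second lower; apply that shift to every note.
D5 -> C5
B#5 -> A#5
F5 -> Eb5
Db5 -> Cb5
B#4 -> A#4
E##4 -> D##4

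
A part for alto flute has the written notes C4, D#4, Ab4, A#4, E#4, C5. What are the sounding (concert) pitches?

G3 A#3 Eb4 E#4 B#3 G4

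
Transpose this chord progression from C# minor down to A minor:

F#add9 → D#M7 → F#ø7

Dadd9 BM7 Dø7

C# minor down to A minor is a major third; each chord root moves by that interval while the quality stays the same.
F#add9: root F# down a major third → D, giving Dadd9.
D#M7: root D# down a major third → B, giving BM7.
F#ø7: root F# down a major third → D, giving Dø7.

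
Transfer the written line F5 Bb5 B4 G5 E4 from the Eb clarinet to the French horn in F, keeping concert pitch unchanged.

First find concert pitch: the Eb clarinet sounds a minor third above written, so F5 Bb5 B4 G5 E4 sounds Ab5 Db6 D5 Bb5 G4.
Then write for French horn in F: it sounds a perfect fifth below written, so the part must be a perfect fifth above concert.
Ab5 → Eb6
Db6 → Ab6
D5 → A5
Bb5 → F6
G4 → D5

Eb6 Ab6 A5 F6 D5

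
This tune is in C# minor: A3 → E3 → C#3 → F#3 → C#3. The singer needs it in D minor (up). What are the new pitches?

Bb3 F3 D3 G3 D3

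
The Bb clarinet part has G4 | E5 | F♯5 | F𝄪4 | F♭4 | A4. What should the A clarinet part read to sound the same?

Ab4 F5 G5 G#4 Gbb4 Bb4

First find concert pitch: the Bb clarinet sounds a major second below written, so G4 E5 F♯5 F𝄪4 F♭4 A4 sounds F4 D5 E5 E#4 Ebb4 G4.
Then write for A clarinet: it sounds a minor third below written, so the part must be a minor third above concert.
F4 → Ab4
D5 → F5
E5 → G5
E#4 → G#4
Ebb4 → Gbb4
G4 → Bb4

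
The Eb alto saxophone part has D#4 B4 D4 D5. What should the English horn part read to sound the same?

First find concert pitch: the Eb alto saxophone sounds a major sixth below written, so D#4 B4 D4 D5 sounds F#3 D4 F3 F4.
Then write for English horn: it sounds a perfect fifth below written, so the part must be a perfect fifth above concert.
F#3 → C#4
D4 → A4
F3 → C4
F4 → C5

C#4 A4 C4 C5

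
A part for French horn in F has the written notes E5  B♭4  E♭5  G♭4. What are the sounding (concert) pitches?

A4 Eb4 Ab4 Cb4

Written C4 on the French horn in F sounds as F3, a perfect fifth lower; apply that shift to every note.
E5 gives A4
Bb4 gives Eb4
Eb5 gives Ab4
Gb4 gives Cb4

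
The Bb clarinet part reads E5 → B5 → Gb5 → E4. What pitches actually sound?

Written C4 on the Bb clarinet sounds as Bb3, a major second lower; apply that shift to every note.
E5 -> D5
B5 -> A5
Gb5 -> Fb5
E4 -> D4

D5 A5 Fb5 D4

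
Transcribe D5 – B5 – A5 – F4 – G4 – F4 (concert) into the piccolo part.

D4 B4 A4 F3 G3 F3

Written C4 sounds as C5 on the piccolo, so concert pitches are written a perfect octave down.
D5 becomes D4
B5 becomes B4
A5 becomes A4
F4 becomes F3
G4 becomes G3
F4 becomes F3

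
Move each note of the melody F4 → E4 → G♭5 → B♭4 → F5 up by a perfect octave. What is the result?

F5 E5 Gb6 Bb5 F6

F4 -> F5
E4 -> E5
Gb5 -> Gb6
Bb4 -> Bb5
F5 -> F6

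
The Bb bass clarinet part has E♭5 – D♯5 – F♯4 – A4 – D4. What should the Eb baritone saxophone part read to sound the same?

First find concert pitch: the Bb bass clarinet sounds a major ninth below written, so E♭5 D♯5 F♯4 A4 D4 sounds Db4 C#4 E3 G3 C3.
Then write for Eb baritone saxophone: it sounds a major thirteenth below written, so the part must be a major thirteenth above concert.
Db4 → Bb5
C#4 → A#5
E3 → C#5
G3 → E5
C3 → A4

Bb5 A#5 C#5 E5 A4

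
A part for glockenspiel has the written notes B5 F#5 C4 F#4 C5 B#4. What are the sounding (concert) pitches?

Written C4 on the glockenspiel sounds as C6, a perfect fifteenth higher; apply that shift to every note.
B5 to B7
F#5 to F#7
C4 to C6
F#4 to F#6
C5 to C7
B#4 to B#6

B7 F#7 C6 F#6 C7 B#6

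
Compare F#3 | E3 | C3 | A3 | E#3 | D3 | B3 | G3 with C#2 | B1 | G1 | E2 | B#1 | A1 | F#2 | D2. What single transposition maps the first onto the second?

down a perfect eleventh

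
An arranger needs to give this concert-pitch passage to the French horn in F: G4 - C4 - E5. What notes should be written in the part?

D5 G4 B5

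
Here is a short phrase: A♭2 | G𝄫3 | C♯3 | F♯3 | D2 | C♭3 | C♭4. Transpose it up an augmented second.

Ab2 → B2
Gbb3 → Ab3
C#3 → D##3
F#3 → G##3
D2 → E#2
Cb3 → D3
Cb4 → D4

B2 Ab3 D##3 G##3 E#2 D3 D4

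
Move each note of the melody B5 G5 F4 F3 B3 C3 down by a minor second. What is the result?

B5: a second down reaches A, and 1 semitone makes it A#5.
G5: a second down reaches F, and 1 semitone makes it F#5.
F4: a second down reaches E, and 1 semitone makes it E4.
F3 down a minor second is E3.
B3: a second down reaches A, and 1 semitone makes it A#3.
C3: a second down reaches B, and 1 semitone makes it B2.

A#5 F#5 E4 E3 A#3 B2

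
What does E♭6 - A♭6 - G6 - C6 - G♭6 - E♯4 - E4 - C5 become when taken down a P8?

Eb5 Ab5 G5 C5 Gb5 E#3 E3 C4

Eb6 gives Eb5
Ab6 gives Ab5
G6 gives G5
C6 gives C5
Gb6 gives Gb5
E#4 gives E#3
E4 gives E3
C5 gives C4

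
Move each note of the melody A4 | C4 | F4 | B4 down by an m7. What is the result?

B3 D3 G3 C#4

A minor seventh down from A4 gives B3.
C4 down a minor seventh is D3.
F4 down a minor seventh is G3.
B4 down a minor seventh is C#4.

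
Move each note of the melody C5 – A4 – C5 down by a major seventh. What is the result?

Db4 Bb3 Db4

A major seventh down from C5 gives Db4.
A4 down a major seventh is Bb3.
C5 down a major seventh is Db4.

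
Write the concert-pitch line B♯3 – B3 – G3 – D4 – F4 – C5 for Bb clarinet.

C##4 C#4 A3 E4 G4 D5

Written C4 sounds as Bb3 on the Bb clarinet, so concert pitches are written a major second up.
B#3 → C##4
B3 → C#4
G3 → A3
D4 → E4
F4 → G4
C5 → D5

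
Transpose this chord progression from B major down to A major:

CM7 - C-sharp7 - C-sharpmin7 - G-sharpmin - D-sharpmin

B major down to A major is a major second; each chord root moves by that interval while the quality stays the same.
CM7: root C down a major second → Bb, giving BbM7.
C-sharp7: root C-sharp down a major second → B, giving B7.
C-sharpmin7: root C-sharp down a major second → B, giving Bmin7.
G-sharpmin: root G-sharp down a major second → F#, giving F#min.
D-sharpmin: root D-sharp down a major second → C#, giving C#min.

BbM7 B7 Bmin7 F#min C#min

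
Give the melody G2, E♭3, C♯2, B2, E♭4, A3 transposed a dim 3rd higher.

Bbb2 Gbb3 Eb2 Db3 Gbb4 Cb4

G2 gives Bbb2
Eb3 gives Gbb3
C#2 gives Eb2
B2 gives Db3
Eb4 gives Gbb4
A3 gives Cb4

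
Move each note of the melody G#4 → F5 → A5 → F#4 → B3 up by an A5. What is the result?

D##5 C#6 E#6 C##5 F##4

G#4 to D##5
F5 to C#6
A5 to E#6
F#4 to C##5
B3 to F##4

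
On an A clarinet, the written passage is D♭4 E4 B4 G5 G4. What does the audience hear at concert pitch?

Bb3 C#4 G#4 E5 E4

The A clarinet sounds a minor third below written, so transpose each written note down a minor third.
Db4 becomes Bb3
E4 becomes C#4
B4 becomes G#4
G5 becomes E5
G4 becomes E4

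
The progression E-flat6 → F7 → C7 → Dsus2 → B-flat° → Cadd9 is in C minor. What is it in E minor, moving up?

G6 A7 E7 F#sus2 D° Eadd9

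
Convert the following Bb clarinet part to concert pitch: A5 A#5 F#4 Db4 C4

Written C4 on the Bb clarinet sounds as Bb3, a major second lower; apply that shift to every note.
A5 to G5
A#5 to G#5
F#4 to E4
Db4 to Cb4
C4 to Bb3

G5 G#5 E4 Cb4 Bb3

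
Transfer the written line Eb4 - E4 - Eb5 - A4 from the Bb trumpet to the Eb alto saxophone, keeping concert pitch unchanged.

Bb4 B4 Bb5 E5

First find concert pitch: the Bb trumpet sounds a major second below written, so Eb4 E4 Eb5 A4 sounds Db4 D4 Db5 G4.
Then write for Eb alto saxophone: it sounds a major sixth below written, so the part must be a major sixth above concert.
Db4 → Bb4
D4 → B4
Db5 → Bb5
G4 → E5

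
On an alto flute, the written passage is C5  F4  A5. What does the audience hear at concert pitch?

G4 C4 E5

Written C4 on the alto flute sounds as G3, a perfect fourth lower; apply that shift to every note.
C5 gives G4
F4 gives C4
A5 gives E5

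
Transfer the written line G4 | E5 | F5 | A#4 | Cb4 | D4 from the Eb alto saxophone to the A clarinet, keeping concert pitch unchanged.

First find concert pitch: the Eb alto saxophone sounds a major sixth below written, so G4 E5 F5 A#4 Cb4 D4 sounds Bb3 G4 Ab4 C#4 Ebb3 F3.
Then write for A clarinet: it sounds a minor third below written, so the part must be a minor third above concert.
Bb3 → Db4
G4 → Bb4
Ab4 → Cb5
C#4 → E4
Ebb3 → Gbb3
F3 → Ab3

Db4 Bb4 Cb5 E4 Gbb3 Ab3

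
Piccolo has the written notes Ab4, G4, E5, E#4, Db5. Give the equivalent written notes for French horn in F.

Eb6 D6 B6 B#5 Ab6

First find concert pitch: the piccolo sounds a perfect octave above written, so Ab4 G4 E5 E#4 Db5 sounds Ab5 G5 E6 E#5 Db6.
Then write for French horn in F: it sounds a perfect fifth below written, so the part must be a perfect fifth above concert.
Ab5 → Eb6
G5 → D6
E6 → B6
E#5 → B#5
Db6 → Ab6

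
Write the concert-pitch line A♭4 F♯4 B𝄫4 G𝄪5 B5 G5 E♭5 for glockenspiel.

The glockenspiel sounds a perfect fifteenth above written, so the written part must be a perfect fifteenth below concert — transpose each note down.
Ab4 gives Ab2
F#4 gives F#2
Bbb4 gives Bbb2
G##5 gives G##3
B5 gives B3
G5 gives G3
Eb5 gives Eb3

Ab2 F#2 Bbb2 G##3 B3 G3 Eb3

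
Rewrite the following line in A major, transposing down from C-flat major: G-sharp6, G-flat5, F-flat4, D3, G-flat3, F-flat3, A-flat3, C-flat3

E##6 E5 D4 B#2 E3 D3 F#3 A2

C-flat major to A major down is a diminished third, so every note moves down by that interval.
G#6 to E##6
Gb5 to E5
Fb4 to D4
D3 to B#2
Gb3 to E3
Fb3 to D3
Ab3 to F#3
Cb3 to A2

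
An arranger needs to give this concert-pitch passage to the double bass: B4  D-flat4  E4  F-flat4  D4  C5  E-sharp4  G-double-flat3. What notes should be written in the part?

The double bass sounds a perfect octave below written, so the written part must be a perfect octave above concert — transpose each note up.
B4 to B5
Db4 to Db5
E4 to E5
Fb4 to Fb5
D4 to D5
C5 to C6
E#4 to E#5
Gbb3 to Gbb4

B5 Db5 E5 Fb5 D5 C6 E#5 Gbb4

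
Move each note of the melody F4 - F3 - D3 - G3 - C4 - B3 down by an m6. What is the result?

A3 A2 F#2 B2 E3 D#3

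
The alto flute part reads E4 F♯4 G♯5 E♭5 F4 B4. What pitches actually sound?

B3 C#4 D#5 Bb4 C4 F#4

The alto flute sounds a perfect fourth below written, so transpose each written note down a perfect fourth.
E4 → B3
F#4 → C#4
G#5 → D#5
Eb5 → Bb4
F4 → C4
B4 → F#4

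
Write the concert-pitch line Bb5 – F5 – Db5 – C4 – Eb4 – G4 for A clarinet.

The A clarinet sounds a minor third below written, so the written part must be a minor third above concert — transpose each note up.
Bb5 → Db6
F5 → Ab5
Db5 → Fb5
C4 → Eb4
Eb4 → Gb4
G4 → Bb4

Db6 Ab5 Fb5 Eb4 Gb4 Bb4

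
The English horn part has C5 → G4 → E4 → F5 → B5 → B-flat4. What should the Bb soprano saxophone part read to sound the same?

G4 D4 B3 C5 F#5 F4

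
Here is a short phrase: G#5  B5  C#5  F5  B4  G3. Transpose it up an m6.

E6 G6 A5 Db6 G5 Eb4

G#5 → E6
B5 → G6
C#5 → A5
F5 → Db6
B4 → G5
G3 → Eb4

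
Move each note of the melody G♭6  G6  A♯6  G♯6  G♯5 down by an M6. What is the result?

Bbb5 Bb5 C#6 B5 B4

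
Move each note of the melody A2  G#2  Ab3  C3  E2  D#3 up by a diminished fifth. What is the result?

A2 up a diminished fifth is Eb3.
A diminished fifth up from G#2 gives D3.
Ab3: a fifth up reaches E, and 6 semitones makes it Ebb4.
C3 up a diminished fifth is Gb3.
E2: a fifth up reaches B, and 6 semitones makes it Bb2.
D#3 up a diminished fifth is A3.

Eb3 D3 Ebb4 Gb3 Bb2 A3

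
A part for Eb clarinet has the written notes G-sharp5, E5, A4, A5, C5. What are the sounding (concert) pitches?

The Eb clarinet sounds a minor third above written, so transpose each written note up a minor third.
G#5 → B5
E5 → G5
A4 → C5
A5 → C6
C5 → Eb5

B5 G5 C5 C6 Eb5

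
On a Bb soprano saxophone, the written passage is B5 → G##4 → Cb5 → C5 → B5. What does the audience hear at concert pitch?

A5 F##4 Bbb4 Bb4 A5

The Bb soprano saxophone sounds a major second below written, so transpose each written note down a major second.
B5 becomes A5
G##4 becomes F##4
Cb5 becomes Bbb4
C5 becomes Bb4
B5 becomes A5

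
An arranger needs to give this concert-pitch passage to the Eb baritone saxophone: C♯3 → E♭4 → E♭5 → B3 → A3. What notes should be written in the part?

Written C4 sounds as Eb2 on the Eb baritone saxophone, so concert pitches are written a major thirteenth up.
C#3 becomes A#4
Eb4 becomes C6
Eb5 becomes C7
B3 becomes G#5
A3 becomes F#5

A#4 C6 C7 G#5 F#5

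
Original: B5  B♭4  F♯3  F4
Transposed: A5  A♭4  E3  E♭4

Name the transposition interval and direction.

Take the first pair: B5 → A5. B to A spans 2 letter names, so the interval is some kind of second.
A5 to B5 is 2 semitones, which makes it a major second; the second version is lower, so the direction is down.
Checking another pair — F4 → Eb4 — gives the same interval.

down a major second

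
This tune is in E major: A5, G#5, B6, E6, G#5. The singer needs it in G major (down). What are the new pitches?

C5 B4 D6 G5 B4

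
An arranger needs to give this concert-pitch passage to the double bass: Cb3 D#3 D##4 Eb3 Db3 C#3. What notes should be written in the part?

Cb4 D#4 D##5 Eb4 Db4 C#4

Written C4 sounds as C3 on the double bass, so concert pitches are written a perfect octave up.
Cb3 to Cb4
D#3 to D#4
D##4 to D##5
Eb3 to Eb4
Db3 to Db4
C#3 to C#4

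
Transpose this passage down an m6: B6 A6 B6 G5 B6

D#6 C#6 D#6 B4 D#6

B6 down a minor sixth is D#6.
A minor sixth down from A6 gives C#6.
B6 down a minor sixth is D#6.
A minor sixth down from G5 gives B4.
A minor sixth down from B6 gives D#6.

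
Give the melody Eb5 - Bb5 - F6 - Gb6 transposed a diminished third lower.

Eb5 to C#5
Bb5 to G#5
F6 to D#6
Gb6 to E6

C#5 G#5 D#6 E6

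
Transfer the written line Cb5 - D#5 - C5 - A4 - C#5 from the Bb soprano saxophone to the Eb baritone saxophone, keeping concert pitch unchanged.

First find concert pitch: the Bb soprano saxophone sounds a major second below written, so Cb5 D#5 C5 A4 C#5 sounds Bbb4 C#5 Bb4 G4 B4.
Then write for Eb baritone saxophone: it sounds a major thirteenth below written, so the part must be a major thirteenth above concert.
Bbb4 → Gb6
C#5 → A#6
Bb4 → G6
G4 → E6
B4 → G#6

Gb6 A#6 G6 E6 G#6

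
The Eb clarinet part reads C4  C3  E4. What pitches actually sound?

Eb4 Eb3 G4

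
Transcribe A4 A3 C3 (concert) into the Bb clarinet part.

Written C4 sounds as Bb3 on the Bb clarinet, so concert pitches are written a major second up.
A4 -> B4
A3 -> B3
C3 -> D3

B4 B3 D3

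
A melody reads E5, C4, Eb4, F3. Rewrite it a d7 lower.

E5 gives F##4
C4 gives D#3
Eb4 gives F#3
F3 gives G#2

F##4 D#3 F#3 G#2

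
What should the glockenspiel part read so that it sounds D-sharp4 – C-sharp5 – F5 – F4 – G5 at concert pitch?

D#2 C#3 F3 F2 G3

The glockenspiel sounds a perfect fifteenth above written, so the written part must be a perfect fifteenth below concert — transpose each note down.
D#4 gives D#2
C#5 gives C#3
F5 gives F3
F4 gives F2
G5 gives G3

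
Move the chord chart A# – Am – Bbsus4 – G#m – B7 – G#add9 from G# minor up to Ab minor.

Bb Bbbm Cbbsus4 Abm Cb7 Abadd9

G# minor up to Ab minor is a diminished second; each chord root moves by that interval while the quality stays the same.
A#: root A# up a diminished second → Bb, giving Bb.
Am: root A up a diminished second → Bbb, giving Bbbm.
Bbsus4: root Bb up a diminished second → Cbb, giving Cbbsus4.
G#m: root G# up a diminished second → Ab, giving Abm.
B7: root B up a diminished second → Cb, giving Cb7.
G#add9: root G# up a diminished second → Ab, giving Abadd9.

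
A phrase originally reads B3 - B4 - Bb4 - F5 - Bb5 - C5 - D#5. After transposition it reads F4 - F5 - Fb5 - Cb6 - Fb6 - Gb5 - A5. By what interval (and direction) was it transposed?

up a diminished fifth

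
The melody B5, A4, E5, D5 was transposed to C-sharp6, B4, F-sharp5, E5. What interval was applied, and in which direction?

Take the first pair: B5 → C#6. B to C spans 2 letter names, so the interval is some kind of second.
B5 to C#6 is 2 semitones, which makes it a major second; the second version is higher, so the direction is up.
Checking another pair — D5 → E5 — gives the same interval.

up a major second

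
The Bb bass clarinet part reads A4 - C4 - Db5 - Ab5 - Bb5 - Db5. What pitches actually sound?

Written C4 on the Bb bass clarinet sounds as Bb2, a major ninth lower; apply that shift to every note.
A4 becomes G3
C4 becomes Bb2
Db5 becomes Cb4
Ab5 becomes Gb4
Bb5 becomes Ab4
Db5 becomes Cb4

G3 Bb2 Cb4 Gb4 Ab4 Cb4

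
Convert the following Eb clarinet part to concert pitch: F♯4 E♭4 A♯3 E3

A4 Gb4 C#4 G3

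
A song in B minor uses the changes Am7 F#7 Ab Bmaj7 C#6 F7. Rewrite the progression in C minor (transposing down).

Bbm7 G7 Bbb Cmaj7 D6 Gb7

B minor down to C minor is a major seventh; each chord root moves by that interval while the quality stays the same.
Am7: root A down a major seventh → Bb, giving Bbm7.
F#7: root F# down a major seventh → G, giving G7.
Ab: root Ab down a major seventh → Bbb, giving Bbb.
Bmaj7: root B down a major seventh → C, giving Cmaj7.
C#6: root C# down a major seventh → D, giving D6.
F7: root F down a major seventh → Gb, giving Gb7.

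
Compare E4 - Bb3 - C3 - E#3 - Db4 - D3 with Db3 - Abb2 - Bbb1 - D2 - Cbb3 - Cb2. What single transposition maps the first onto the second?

down an augmented ninth

From E4 to Db3 is 9 letter names — a ninth of some quality.
Db3 to E4 is 15 semitones, which makes it an augmented ninth; the second version is lower, so the direction is down.
Checking another pair — D3 → Cb2 — gives the same interval.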